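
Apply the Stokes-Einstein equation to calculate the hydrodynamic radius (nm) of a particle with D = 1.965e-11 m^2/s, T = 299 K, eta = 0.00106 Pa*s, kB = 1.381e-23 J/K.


Stokes-Einstein: R = kB*T / (6*pi*eta*D)
R = 1.381e-23 * 299 / (6 * pi * 0.00106 * 1.965e-11)
R = 1.05171e-08 m = 10.52 nm

10.52


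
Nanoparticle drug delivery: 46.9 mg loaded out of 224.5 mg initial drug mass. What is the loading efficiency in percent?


Drug loading efficiency = (drug loaded / drug initial) * 100
DLE = 46.9 / 224.5 * 100
DLE = 0.2089 * 100
DLE = 20.89%

20.89


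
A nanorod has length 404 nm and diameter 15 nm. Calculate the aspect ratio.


Aspect ratio AR = length / diameter
AR = 404 / 15
AR = 26.93

26.93


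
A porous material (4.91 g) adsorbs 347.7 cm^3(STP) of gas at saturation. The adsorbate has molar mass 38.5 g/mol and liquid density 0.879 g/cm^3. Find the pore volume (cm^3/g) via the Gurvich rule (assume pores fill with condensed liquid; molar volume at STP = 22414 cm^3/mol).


Moles adsorbed n = V_ads / 22414 = 347.7 / 22414 = 1.551263e-02 mol
Liquid volume V_liq = n * M / rho_liq = 1.551263e-02 * 38.5 / 0.879 = 0.67945 cm^3
Specific pore volume V_pore = V_liq / m_sample = 0.67945 / 4.91
V_pore = 0.1384 cm^3/g

0.1384


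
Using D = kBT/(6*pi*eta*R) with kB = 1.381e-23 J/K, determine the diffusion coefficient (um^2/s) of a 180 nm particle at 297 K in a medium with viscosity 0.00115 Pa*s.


Radius R = 180/2 = 90 nm = 9e-08 m
D = kB*T / (6*pi*eta*R)
D = 1.381e-23 * 297 / (6 * pi * 0.00115 * 9e-08)
D = 2.10237e-12 m^2/s = 2.102 um^2/s

2.102


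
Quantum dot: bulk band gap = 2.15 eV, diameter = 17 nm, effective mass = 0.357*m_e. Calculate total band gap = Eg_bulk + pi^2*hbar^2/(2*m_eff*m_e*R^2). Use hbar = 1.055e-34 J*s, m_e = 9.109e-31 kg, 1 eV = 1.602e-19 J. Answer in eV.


Radius R = 17/2 nm = 8.5e-09 m
Confinement energy dE = pi^2 * hbar^2 / (2 * m_eff * m_e * R^2)
dE = pi^2 * (1.055e-34)^2 / (2 * 0.357 * 9.109e-31 * (8.5e-09)^2) J, divided by 1.602e-19 J/eV
dE = 0.0146 eV
Total band gap = E_g(bulk) + dE = 2.15 + 0.0146 = 2.1646 eV

2.1646


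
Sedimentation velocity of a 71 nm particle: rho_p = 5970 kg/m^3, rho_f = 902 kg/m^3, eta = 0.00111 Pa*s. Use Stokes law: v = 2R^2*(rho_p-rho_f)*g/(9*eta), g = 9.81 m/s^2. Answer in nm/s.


Radius R = 71/2 nm = 3.55e-08 m
Density difference = 5970 - 902 = 5068 kg/m^3
v = 2 * R^2 * (rho_p - rho_f) * g / (9 * eta)
v = 2 * (3.55e-08)^2 * 5068 * 9.81 / (9 * 0.00111)
v = 1.25437e-08 m/s = 12.5437 nm/s

12.5437


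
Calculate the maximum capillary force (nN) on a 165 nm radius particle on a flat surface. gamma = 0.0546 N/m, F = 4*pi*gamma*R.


Convert radius: R = 165 nm = 1.65e-07 m
F = 4 * pi * gamma * R
F = 4 * pi * 0.0546 * 1.65e-07
F = 1.1321e-07 N = 113.2104 nN

113.2104


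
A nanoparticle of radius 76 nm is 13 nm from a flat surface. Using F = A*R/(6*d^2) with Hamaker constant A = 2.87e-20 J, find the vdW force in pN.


Convert to SI: R = 76 nm = 7.6e-08 m, d = 13 nm = 1.3e-08 m
F = A * R / (6 * d^2)
F = 2.87e-20 * 7.6e-08 / (6 * (1.3e-08)^2)
F = 2.15108e-12 N = 2.151 pN

2.151


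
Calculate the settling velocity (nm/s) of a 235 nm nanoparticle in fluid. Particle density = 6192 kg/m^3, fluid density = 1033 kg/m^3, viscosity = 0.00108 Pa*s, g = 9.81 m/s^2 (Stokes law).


Radius R = 235/2 nm = 1.175e-07 m
Density difference = 6192 - 1033 = 5159 kg/m^3
v = 2 * R^2 * (rho_p - rho_f) * g / (9 * eta)
v = 2 * (1.175e-07)^2 * 5159 * 9.81 / (9 * 0.00108)
v = 1.43772e-07 m/s = 143.7719 nm/s

143.7719


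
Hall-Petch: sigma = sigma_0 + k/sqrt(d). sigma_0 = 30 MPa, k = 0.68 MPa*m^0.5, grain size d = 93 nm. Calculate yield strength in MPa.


d = 93 nm = 9.3e-08 m
sqrt(d) = 0.000304959
Hall-Petch contribution = k / sqrt(d) = 0.68 / 0.000304959 = 2229.8 MPa
sigma = sigma_0 + k/sqrt(d) = 30 + 2229.8 = 2259.8 MPa

2259.8


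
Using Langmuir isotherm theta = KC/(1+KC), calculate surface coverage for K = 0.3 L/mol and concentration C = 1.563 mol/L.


Langmuir isotherm: theta = K*C / (1 + K*C)
K*C = 0.3 * 1.563 = 0.4689
theta = 0.4689 / (1 + 0.4689) = 0.4689 / 1.4689
theta = 0.3192

0.3192


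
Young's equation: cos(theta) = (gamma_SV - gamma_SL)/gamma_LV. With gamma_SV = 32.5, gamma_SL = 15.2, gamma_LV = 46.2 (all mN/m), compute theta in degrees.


cos(theta) = (gamma_SV - gamma_SL) / gamma_LV
cos(theta) = (32.5 - 15.2) / 46.2
cos(theta) = 0.374459
theta = arccos(0.374459) = 68.01 degrees

68.01


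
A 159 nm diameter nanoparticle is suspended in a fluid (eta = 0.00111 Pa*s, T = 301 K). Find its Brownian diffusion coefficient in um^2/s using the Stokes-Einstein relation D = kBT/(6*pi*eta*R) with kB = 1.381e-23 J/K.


Radius R = 159/2 = 79.5 nm = 7.95e-08 m
D = kB*T / (6*pi*eta*R)
D = 1.381e-23 * 301 / (6 * pi * 0.00111 * 7.95e-08)
D = 2.49902e-12 m^2/s = 2.499 um^2/s

2.499


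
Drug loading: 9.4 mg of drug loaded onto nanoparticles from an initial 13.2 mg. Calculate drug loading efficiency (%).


Drug loading efficiency = (drug loaded / drug initial) * 100
DLE = 9.4 / 13.2 * 100
DLE = 0.7121 * 100
DLE = 71.21%

71.21


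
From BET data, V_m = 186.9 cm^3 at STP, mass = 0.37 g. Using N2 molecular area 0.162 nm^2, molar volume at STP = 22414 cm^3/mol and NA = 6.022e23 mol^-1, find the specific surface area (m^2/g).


Number of moles in monolayer = V_m / 22414 = 186.9 / 22414 = 0.00833854
Number of molecules = moles * NA = 0.00833854 * 6.022e23
SA = molecules * sigma / mass
SA = (186.9 / 22414) * 6.022e23 * 0.162e-18 / 0.37
SA = 2198.6 m^2/g

2198.6


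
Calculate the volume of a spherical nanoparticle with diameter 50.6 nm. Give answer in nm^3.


Radius r = 50.6/2 = 25.3 nm
Volume V = (4/3) * pi * r^3
V = (4/3) * pi * (25.3)^3
V = 67834.43 nm^3

67834.43


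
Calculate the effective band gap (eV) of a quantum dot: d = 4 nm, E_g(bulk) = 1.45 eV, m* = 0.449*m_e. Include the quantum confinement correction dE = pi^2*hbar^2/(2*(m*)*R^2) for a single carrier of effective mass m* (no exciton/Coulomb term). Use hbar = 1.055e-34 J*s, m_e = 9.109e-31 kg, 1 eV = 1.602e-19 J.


Radius R = 4/2 nm = 2e-09 m
Confinement energy dE = pi^2 * hbar^2 / (2 * m_eff * m_e * R^2)
dE = pi^2 * (1.055e-34)^2 / (2 * 0.449 * 9.109e-31 * (2e-09)^2) J, divided by 1.602e-19 J/eV
dE = 0.2096 eV
Total band gap = E_g(bulk) + dE = 1.45 + 0.2096 = 1.6596 eV

1.6596


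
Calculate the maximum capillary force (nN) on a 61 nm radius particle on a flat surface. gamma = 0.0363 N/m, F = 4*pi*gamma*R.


Convert radius: R = 61 nm = 6.1e-08 m
F = 4 * pi * gamma * R
F = 4 * pi * 0.0363 * 6.1e-08
F = 2.78257e-08 N = 27.8257 nN

27.8257


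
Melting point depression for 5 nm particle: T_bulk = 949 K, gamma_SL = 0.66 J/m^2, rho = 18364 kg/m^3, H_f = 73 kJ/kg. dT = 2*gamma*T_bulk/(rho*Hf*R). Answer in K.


Radius R = 5/2 = 2.5 nm = 2.5e-09 m
Convert H_f = 73 kJ/kg = 73000 J/kg
dT = 2 * gamma_SL * T_bulk / (rho * H_f * R)
dT = 2 * 0.66 * 949 / (18364 * 73000 * 2.5e-09)
dT = 373.8 K

373.8


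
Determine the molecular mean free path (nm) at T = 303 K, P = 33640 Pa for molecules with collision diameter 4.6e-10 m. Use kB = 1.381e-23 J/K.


Mean free path: lambda = kB*T / (sqrt(2) * pi * d^2 * P)
lambda = 1.381e-23 * 303 / (sqrt(2) * pi * (4.6e-10)^2 * 33640)
lambda = 1.32312e-07 m
lambda = 132.31 nm

132.31


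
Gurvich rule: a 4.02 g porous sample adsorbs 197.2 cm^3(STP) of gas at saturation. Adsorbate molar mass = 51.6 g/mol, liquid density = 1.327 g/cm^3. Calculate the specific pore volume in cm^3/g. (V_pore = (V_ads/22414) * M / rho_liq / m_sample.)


Moles adsorbed n = V_ads / 22414 = 197.2 / 22414 = 8.798073e-03 mol
Liquid volume V_liq = n * M / rho_liq = 8.798073e-03 * 51.6 / 1.327 = 0.34211 cm^3
Specific pore volume V_pore = V_liq / m_sample = 0.34211 / 4.02
V_pore = 0.0851 cm^3/g

0.0851


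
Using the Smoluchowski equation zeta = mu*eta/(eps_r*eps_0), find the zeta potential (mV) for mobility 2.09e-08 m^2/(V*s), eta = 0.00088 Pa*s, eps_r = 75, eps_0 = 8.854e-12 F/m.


Smoluchowski equation: zeta = mu * eta / (eps_r * eps_0)
zeta = 2.09e-08 * 0.00088 / (75 * 8.854e-12)
zeta = 0.027697 V = 27.7 mV

27.7


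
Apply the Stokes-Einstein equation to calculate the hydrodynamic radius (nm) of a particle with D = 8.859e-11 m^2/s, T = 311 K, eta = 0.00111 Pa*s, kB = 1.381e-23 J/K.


Stokes-Einstein: R = kB*T / (6*pi*eta*D)
R = 1.381e-23 * 311 / (6 * pi * 0.00111 * 8.859e-11)
R = 2.3171e-09 m = 2.32 nm

2.32


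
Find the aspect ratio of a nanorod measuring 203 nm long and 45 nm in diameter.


Aspect ratio AR = length / diameter
AR = 203 / 45
AR = 4.51

4.51


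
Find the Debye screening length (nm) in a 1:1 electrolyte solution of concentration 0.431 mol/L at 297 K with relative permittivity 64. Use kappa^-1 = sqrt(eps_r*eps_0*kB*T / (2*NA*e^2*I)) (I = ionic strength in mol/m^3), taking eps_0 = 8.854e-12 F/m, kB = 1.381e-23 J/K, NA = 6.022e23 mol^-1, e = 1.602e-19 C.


Ionic strength I = 0.431 * 1^2 * 1000 = 431 mol/m^3
kappa^-1 = sqrt(64 * 8.854e-12 * 1.381e-23 * 297 / (2 * 6.022e23 * (1.602e-19)^2 * 431))
kappa^-1 = 0.418 nm

0.418


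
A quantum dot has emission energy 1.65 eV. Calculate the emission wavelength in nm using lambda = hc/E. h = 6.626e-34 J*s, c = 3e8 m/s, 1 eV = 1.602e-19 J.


Convert energy: E = 1.65 eV = 1.65 * 1.602e-19 = 2.6433e-19 J
lambda = h*c / E = 6.626e-34 * 3e8 / 2.6433e-19
lambda = 7.52015e-07 m = 752.0 nm

752.0


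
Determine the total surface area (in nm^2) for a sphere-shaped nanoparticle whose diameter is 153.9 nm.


Radius r = 153.9/2 = 76.95 nm
Surface area SA = 4 * pi * r^2
SA = 4 * pi * (76.95)^2
SA = 74409.28 nm^2

74409.28


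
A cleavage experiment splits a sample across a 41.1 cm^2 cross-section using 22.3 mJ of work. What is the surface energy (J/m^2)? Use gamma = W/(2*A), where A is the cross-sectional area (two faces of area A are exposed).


Convert: A = 41.1 cm^2 = 0.00411 m^2, W = 22.3 mJ = 0.0223 J
Cleaving exposes two faces of area A, so total new surface = 2*A and gamma = W / (2*A)
gamma = 0.0223 / (2 * 0.00411)
gamma = 2.713 J/m^2

2.713


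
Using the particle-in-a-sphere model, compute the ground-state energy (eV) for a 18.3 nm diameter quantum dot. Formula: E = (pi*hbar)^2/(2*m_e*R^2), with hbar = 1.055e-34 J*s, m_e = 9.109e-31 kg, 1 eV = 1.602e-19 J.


Radius R = 18.3/2 = 9.15 nm = 9.15e-09 m
E = (pi * 1.055e-34)^2 / (2 * 9.109e-31 * (9.15e-09)^2)
E(J) = 7.20214e-22
E = E(J) / 1.602e-19 = 0.0045 eV

0.0045


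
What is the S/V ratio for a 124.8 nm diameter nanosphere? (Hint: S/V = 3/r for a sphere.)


Radius r = 124.8/2 = 62.4 nm
S/V = 3 / r = 3 / 62.4
S/V = 0.0481 nm^-1

0.0481


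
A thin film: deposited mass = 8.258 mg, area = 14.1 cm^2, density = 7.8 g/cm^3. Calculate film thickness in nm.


Convert: m = 8.258 mg = 8.2580e-06 kg, A = 14.1 cm^2 = 1.4100e-03 m^2, rho = 7.8 g/cm^3 = 7800 kg/m^3
t = m / (A * rho)
t = 8.2580e-06 / (1.4100e-03 * 7800)
t = 7.5086e-07 m = 750.9 nm

750.9


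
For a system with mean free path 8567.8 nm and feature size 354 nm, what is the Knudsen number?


Knudsen number Kn = lambda / L
Kn = 8567.8 / 354
Kn = 24.2028

24.2028


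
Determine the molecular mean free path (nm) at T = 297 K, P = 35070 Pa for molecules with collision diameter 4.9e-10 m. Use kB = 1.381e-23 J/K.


Mean free path: lambda = kB*T / (sqrt(2) * pi * d^2 * P)
lambda = 1.381e-23 * 297 / (sqrt(2) * pi * (4.9e-10)^2 * 35070)
lambda = 1.09637e-07 m
lambda = 109.64 nm

109.64


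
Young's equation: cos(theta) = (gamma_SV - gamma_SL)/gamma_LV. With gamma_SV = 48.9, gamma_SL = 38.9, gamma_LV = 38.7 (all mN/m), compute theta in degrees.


cos(theta) = (gamma_SV - gamma_SL) / gamma_LV
cos(theta) = (48.9 - 38.9) / 38.7
cos(theta) = 0.258398
theta = arccos(0.258398) = 75.02 degrees

75.02


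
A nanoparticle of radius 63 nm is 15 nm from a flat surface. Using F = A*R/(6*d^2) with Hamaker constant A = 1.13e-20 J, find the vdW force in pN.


Convert to SI: R = 63 nm = 6.3e-08 m, d = 15 nm = 1.5e-08 m
F = A * R / (6 * d^2)
F = 1.13e-20 * 6.3e-08 / (6 * (1.5e-08)^2)
F = 5.27333e-13 N = 0.527 pN

0.527


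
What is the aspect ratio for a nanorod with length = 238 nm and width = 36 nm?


Aspect ratio AR = length / diameter
AR = 238 / 36
AR = 6.61

6.61


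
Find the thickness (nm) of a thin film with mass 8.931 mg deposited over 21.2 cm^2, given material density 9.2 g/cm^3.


Convert: m = 8.931 mg = 8.9310e-06 kg, A = 21.2 cm^2 = 2.1200e-03 m^2, rho = 9.2 g/cm^3 = 9200 kg/m^3
t = m / (A * rho)
t = 8.9310e-06 / (2.1200e-03 * 9200)
t = 4.5791e-07 m = 457.9 nm

457.9


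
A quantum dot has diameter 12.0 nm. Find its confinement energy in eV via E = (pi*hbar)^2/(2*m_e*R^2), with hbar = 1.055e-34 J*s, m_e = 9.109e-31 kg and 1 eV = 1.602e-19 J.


Radius R = 12.0/2 = 6 nm = 6e-09 m
E = (pi * 1.055e-34)^2 / (2 * 9.109e-31 * (6e-09)^2)
E(J) = 1.67495e-21
E = E(J) / 1.602e-19 = 0.0105 eV

0.0105


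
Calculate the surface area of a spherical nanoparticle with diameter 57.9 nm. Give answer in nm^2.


Radius r = 57.9/2 = 28.95 nm
Surface area SA = 4 * pi * r^2
SA = 4 * pi * (28.95)^2
SA = 10531.91 nm^2

10531.91


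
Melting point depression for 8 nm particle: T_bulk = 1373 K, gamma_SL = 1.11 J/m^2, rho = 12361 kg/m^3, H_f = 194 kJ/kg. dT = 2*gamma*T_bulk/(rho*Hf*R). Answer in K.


Radius R = 8/2 = 4 nm = 4e-09 m
Convert H_f = 194 kJ/kg = 194000 J/kg
dT = 2 * gamma_SL * T_bulk / (rho * H_f * R)
dT = 2 * 1.11 * 1373 / (12361 * 194000 * 4e-09)
dT = 317.8 K

317.8


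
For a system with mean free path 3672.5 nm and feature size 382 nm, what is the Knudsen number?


Knudsen number Kn = lambda / L
Kn = 3672.5 / 382
Kn = 9.6139

9.6139


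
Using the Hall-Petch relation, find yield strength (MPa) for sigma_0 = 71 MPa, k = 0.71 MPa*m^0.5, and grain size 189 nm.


d = 189 nm = 1.89e-07 m
sqrt(d) = 0.0004347413
Hall-Petch contribution = k / sqrt(d) = 0.71 / 0.0004347413 = 1633.2 MPa
sigma = sigma_0 + k/sqrt(d) = 71 + 1633.2 = 1704.2 MPa

1704.2


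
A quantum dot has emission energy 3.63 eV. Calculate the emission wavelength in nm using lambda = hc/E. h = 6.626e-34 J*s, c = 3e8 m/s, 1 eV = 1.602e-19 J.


Convert energy: E = 3.63 eV = 3.63 * 1.602e-19 = 5.81526e-19 J
lambda = h*c / E = 6.626e-34 * 3e8 / 5.81526e-19
lambda = 3.41825e-07 m = 341.8 nm

341.8


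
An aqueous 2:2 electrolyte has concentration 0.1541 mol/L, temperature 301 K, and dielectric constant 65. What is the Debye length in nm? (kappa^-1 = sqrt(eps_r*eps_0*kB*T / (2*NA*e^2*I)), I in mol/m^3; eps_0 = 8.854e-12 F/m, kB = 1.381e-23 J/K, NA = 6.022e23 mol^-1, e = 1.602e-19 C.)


Ionic strength I = 0.1541 * 2^2 * 1000 = 616.4 mol/m^3
kappa^-1 = sqrt(65 * 8.854e-12 * 1.381e-23 * 301 / (2 * 6.022e23 * (1.602e-19)^2 * 616.4))
kappa^-1 = 0.354 nm

0.354


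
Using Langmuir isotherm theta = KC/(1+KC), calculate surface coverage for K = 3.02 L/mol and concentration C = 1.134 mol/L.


Langmuir isotherm: theta = K*C / (1 + K*C)
K*C = 3.02 * 1.134 = 3.42468
theta = 3.42468 / (1 + 3.42468) = 3.42468 / 4.42468
theta = 0.774

0.774


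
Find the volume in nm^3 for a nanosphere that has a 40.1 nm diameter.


Radius r = 40.1/2 = 20.05 nm
Volume V = (4/3) * pi * r^3
V = (4/3) * pi * (20.05)^3
V = 33762.28 nm^3

33762.28


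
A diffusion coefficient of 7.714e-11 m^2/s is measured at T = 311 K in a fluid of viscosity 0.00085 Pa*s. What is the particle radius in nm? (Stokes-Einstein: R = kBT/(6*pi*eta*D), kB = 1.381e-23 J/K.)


Stokes-Einstein: R = kB*T / (6*pi*eta*D)
R = 1.381e-23 * 311 / (6 * pi * 0.00085 * 7.714e-11)
R = 3.475e-09 m = 3.47 nm

3.47


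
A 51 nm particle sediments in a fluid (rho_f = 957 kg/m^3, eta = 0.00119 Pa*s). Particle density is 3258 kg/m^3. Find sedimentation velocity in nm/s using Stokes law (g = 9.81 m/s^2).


Radius R = 51/2 nm = 2.55e-08 m
Density difference = 3258 - 957 = 2301 kg/m^3
v = 2 * R^2 * (rho_p - rho_f) * g / (9 * eta)
v = 2 * (2.55e-08)^2 * 2301 * 9.81 / (9 * 0.00119)
v = 2.74098e-09 m/s = 2.741 nm/s

2.741


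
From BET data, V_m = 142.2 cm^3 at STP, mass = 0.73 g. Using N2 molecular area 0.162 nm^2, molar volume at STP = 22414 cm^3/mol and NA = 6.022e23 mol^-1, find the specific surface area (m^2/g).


Number of moles in monolayer = V_m / 22414 = 142.2 / 22414 = 0.00634425
Number of molecules = moles * NA = 0.00634425 * 6.022e23
SA = molecules * sigma / mass
SA = (142.2 / 22414) * 6.022e23 * 0.162e-18 / 0.73
SA = 847.8 m^2/g

847.8


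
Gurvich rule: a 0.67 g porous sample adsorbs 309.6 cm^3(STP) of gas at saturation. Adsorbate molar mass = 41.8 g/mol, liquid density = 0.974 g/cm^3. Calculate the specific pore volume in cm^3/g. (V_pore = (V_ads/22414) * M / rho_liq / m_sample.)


Moles adsorbed n = V_ads / 22414 = 309.6 / 22414 = 1.381280e-02 mol
Liquid volume V_liq = n * M / rho_liq = 1.381280e-02 * 41.8 / 0.974 = 0.59279 cm^3
Specific pore volume V_pore = V_liq / m_sample = 0.59279 / 0.67
V_pore = 0.8848 cm^3/g

0.8848


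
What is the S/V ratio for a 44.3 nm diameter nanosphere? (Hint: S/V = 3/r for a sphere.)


Radius r = 44.3/2 = 22.15 nm
S/V = 3 / r = 3 / 22.15
S/V = 0.1354 nm^-1

0.1354


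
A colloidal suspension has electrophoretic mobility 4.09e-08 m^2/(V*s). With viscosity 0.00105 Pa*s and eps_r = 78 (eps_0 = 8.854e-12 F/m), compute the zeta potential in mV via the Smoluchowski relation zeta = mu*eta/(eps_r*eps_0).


Smoluchowski equation: zeta = mu * eta / (eps_r * eps_0)
zeta = 4.09e-08 * 0.00105 / (78 * 8.854e-12)
zeta = 0.062184 V = 62.18 mV

62.18


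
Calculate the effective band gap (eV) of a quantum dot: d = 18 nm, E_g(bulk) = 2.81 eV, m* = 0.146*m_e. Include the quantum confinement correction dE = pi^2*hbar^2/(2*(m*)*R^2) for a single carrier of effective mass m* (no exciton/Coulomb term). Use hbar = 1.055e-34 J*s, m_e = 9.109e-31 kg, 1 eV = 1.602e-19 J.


Radius R = 18/2 nm = 9e-09 m
Confinement energy dE = pi^2 * hbar^2 / (2 * m_eff * m_e * R^2)
dE = pi^2 * (1.055e-34)^2 / (2 * 0.146 * 9.109e-31 * (9e-09)^2) J, divided by 1.602e-19 J/eV
dE = 0.0318 eV
Total band gap = E_g(bulk) + dE = 2.81 + 0.0318 = 2.8418 eV

2.8418


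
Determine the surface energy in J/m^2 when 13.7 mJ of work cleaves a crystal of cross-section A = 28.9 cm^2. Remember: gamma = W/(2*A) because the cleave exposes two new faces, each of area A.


Convert: A = 28.9 cm^2 = 0.00289 m^2, W = 13.7 mJ = 0.0137 J
Cleaving exposes two faces of area A, so total new surface = 2*A and gamma = W / (2*A)
gamma = 0.0137 / (2 * 0.00289)
gamma = 2.37 J/m^2

2.37


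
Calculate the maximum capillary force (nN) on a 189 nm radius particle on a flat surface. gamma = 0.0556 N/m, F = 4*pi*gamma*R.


Convert radius: R = 189 nm = 1.89e-07 m
F = 4 * pi * gamma * R
F = 4 * pi * 0.0556 * 1.89e-07
F = 1.32052e-07 N = 132.0524 nN

132.0524


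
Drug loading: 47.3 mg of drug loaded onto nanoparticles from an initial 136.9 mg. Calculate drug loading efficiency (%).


Drug loading efficiency = (drug loaded / drug initial) * 100
DLE = 47.3 / 136.9 * 100
DLE = 0.3455 * 100
DLE = 34.55%

34.55


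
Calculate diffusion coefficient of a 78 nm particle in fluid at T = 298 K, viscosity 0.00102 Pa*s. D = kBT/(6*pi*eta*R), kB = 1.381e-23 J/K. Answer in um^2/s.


Radius R = 78/2 = 39 nm = 3.9e-08 m
D = kB*T / (6*pi*eta*R)
D = 1.381e-23 * 298 / (6 * pi * 0.00102 * 3.9e-08)
D = 5.48838e-12 m^2/s = 5.488 um^2/s

5.488


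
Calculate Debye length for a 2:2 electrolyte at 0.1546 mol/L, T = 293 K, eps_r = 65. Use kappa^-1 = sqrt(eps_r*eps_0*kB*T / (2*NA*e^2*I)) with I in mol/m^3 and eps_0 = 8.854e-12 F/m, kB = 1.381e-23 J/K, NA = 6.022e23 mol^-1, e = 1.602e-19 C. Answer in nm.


Ionic strength I = 0.1546 * 2^2 * 1000 = 618.4 mol/m^3
kappa^-1 = sqrt(65 * 8.854e-12 * 1.381e-23 * 293 / (2 * 6.022e23 * (1.602e-19)^2 * 618.4))
kappa^-1 = 0.349 nm

0.349


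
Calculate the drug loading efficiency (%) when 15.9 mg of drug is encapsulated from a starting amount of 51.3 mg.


Drug loading efficiency = (drug loaded / drug initial) * 100
DLE = 15.9 / 51.3 * 100
DLE = 0.3099 * 100
DLE = 30.99%

30.99


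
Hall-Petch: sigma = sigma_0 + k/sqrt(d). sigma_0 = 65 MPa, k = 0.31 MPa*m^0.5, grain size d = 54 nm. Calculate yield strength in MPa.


d = 54 nm = 5.4e-08 m
sqrt(d) = 0.000232379
Hall-Petch contribution = k / sqrt(d) = 0.31 / 0.000232379 = 1334.0 MPa
sigma = sigma_0 + k/sqrt(d) = 65 + 1334.0 = 1399.0 MPa

1399.0


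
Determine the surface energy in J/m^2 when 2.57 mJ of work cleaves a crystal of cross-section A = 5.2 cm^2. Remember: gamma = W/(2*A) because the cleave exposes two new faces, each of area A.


Convert: A = 5.2 cm^2 = 0.00052 m^2, W = 2.57 mJ = 0.00257 J
Cleaving exposes two faces of area A, so total new surface = 2*A and gamma = W / (2*A)
gamma = 0.00257 / (2 * 0.00052)
gamma = 2.471 J/m^2

2.471


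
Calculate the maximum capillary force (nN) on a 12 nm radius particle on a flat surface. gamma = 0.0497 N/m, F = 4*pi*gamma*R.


Convert radius: R = 12 nm = 1.2e-08 m
F = 4 * pi * gamma * R
F = 4 * pi * 0.0497 * 1.2e-08
F = 7.49458e-09 N = 7.4946 nN

7.4946


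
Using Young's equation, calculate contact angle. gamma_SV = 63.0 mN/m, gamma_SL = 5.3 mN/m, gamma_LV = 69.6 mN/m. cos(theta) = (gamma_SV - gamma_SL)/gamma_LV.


cos(theta) = (gamma_SV - gamma_SL) / gamma_LV
cos(theta) = (63.0 - 5.3) / 69.6
cos(theta) = 0.829023
theta = arccos(0.829023) = 34.0 degrees

34.0


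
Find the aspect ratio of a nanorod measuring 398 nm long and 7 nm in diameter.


Aspect ratio AR = length / diameter
AR = 398 / 7
AR = 56.86

56.86


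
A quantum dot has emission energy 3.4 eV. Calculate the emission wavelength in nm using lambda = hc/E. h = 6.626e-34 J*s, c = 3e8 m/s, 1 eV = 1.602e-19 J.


Convert energy: E = 3.4 eV = 3.4 * 1.602e-19 = 5.4468e-19 J
lambda = h*c / E = 6.626e-34 * 3e8 / 5.4468e-19
lambda = 3.64948e-07 m = 364.9 nm

364.9


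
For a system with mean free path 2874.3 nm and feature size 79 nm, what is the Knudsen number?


Knudsen number Kn = lambda / L
Kn = 2874.3 / 79
Kn = 36.3835

36.3835


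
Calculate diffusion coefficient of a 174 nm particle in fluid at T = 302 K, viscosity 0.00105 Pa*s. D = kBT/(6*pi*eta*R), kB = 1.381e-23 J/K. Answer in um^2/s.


Radius R = 174/2 = 87 nm = 8.7e-08 m
D = kB*T / (6*pi*eta*R)
D = 1.381e-23 * 302 / (6 * pi * 0.00105 * 8.7e-08)
D = 2.42209e-12 m^2/s = 2.422 um^2/s

2.422


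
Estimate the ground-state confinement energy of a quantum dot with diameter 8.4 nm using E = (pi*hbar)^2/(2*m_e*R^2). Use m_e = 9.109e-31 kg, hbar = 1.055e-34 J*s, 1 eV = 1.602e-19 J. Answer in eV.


Radius R = 8.4/2 = 4.2 nm = 4.2e-09 m
E = (pi * 1.055e-34)^2 / (2 * 9.109e-31 * (4.2e-09)^2)
E(J) = 3.41826e-21
E = E(J) / 1.602e-19 = 0.0213 eV

0.0213


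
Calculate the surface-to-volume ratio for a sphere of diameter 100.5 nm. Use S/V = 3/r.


Radius r = 100.5/2 = 50.25 nm
S/V = 3 / r = 3 / 50.25
S/V = 0.0597 nm^-1

0.0597


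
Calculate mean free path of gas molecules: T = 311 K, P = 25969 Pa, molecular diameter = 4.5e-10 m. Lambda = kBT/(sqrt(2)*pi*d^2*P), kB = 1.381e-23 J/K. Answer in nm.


Mean free path: lambda = kB*T / (sqrt(2) * pi * d^2 * P)
lambda = 1.381e-23 * 311 / (sqrt(2) * pi * (4.5e-10)^2 * 25969)
lambda = 1.83827e-07 m
lambda = 183.83 nm

183.83


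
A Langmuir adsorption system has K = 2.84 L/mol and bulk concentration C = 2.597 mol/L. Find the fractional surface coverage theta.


Langmuir isotherm: theta = K*C / (1 + K*C)
K*C = 2.84 * 2.597 = 7.37548
theta = 7.37548 / (1 + 7.37548) = 7.37548 / 8.37548
theta = 0.8806

0.8806


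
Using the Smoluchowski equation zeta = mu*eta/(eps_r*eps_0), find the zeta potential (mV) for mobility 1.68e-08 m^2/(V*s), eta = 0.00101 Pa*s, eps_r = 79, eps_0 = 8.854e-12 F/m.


Smoluchowski equation: zeta = mu * eta / (eps_r * eps_0)
zeta = 1.68e-08 * 0.00101 / (79 * 8.854e-12)
zeta = 0.024259 V = 24.26 mV

24.26


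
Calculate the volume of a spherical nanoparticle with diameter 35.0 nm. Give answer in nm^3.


Radius r = 35.0/2 = 17.5 nm
Volume V = (4/3) * pi * r^3
V = (4/3) * pi * (17.5)^3
V = 22449.3 nm^3

22449.3


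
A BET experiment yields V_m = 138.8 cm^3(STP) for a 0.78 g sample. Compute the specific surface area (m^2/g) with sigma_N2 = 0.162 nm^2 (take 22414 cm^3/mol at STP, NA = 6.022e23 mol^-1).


Number of moles in monolayer = V_m / 22414 = 138.8 / 22414 = 0.00619256
Number of molecules = moles * NA = 0.00619256 * 6.022e23
SA = molecules * sigma / mass
SA = (138.8 / 22414) * 6.022e23 * 0.162e-18 / 0.78
SA = 774.5 m^2/g

774.5


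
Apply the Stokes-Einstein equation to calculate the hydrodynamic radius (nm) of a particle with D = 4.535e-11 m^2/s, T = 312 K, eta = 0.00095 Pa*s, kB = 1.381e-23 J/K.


Stokes-Einstein: R = kB*T / (6*pi*eta*D)
R = 1.381e-23 * 312 / (6 * pi * 0.00095 * 4.535e-11)
R = 5.30574e-09 m = 5.31 nm

5.31


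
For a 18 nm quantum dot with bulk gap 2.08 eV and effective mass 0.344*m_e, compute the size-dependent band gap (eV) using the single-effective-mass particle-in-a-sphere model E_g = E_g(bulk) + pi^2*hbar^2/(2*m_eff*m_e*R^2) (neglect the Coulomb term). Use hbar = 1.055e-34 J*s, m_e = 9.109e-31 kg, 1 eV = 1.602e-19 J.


Radius R = 18/2 nm = 9e-09 m
Confinement energy dE = pi^2 * hbar^2 / (2 * m_eff * m_e * R^2)
dE = pi^2 * (1.055e-34)^2 / (2 * 0.344 * 9.109e-31 * (9e-09)^2) J, divided by 1.602e-19 J/eV
dE = 0.0135 eV
Total band gap = E_g(bulk) + dE = 2.08 + 0.0135 = 2.0935 eV

2.0935


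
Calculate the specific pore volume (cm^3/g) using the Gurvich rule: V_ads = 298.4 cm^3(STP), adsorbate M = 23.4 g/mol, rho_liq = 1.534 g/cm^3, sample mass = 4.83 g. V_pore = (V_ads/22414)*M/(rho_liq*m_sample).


Moles adsorbed n = V_ads / 22414 = 298.4 / 22414 = 1.331311e-02 mol
Liquid volume V_liq = n * M / rho_liq = 1.331311e-02 * 23.4 / 1.534 = 0.20308 cm^3
Specific pore volume V_pore = V_liq / m_sample = 0.20308 / 4.83
V_pore = 0.042 cm^3/g

0.042


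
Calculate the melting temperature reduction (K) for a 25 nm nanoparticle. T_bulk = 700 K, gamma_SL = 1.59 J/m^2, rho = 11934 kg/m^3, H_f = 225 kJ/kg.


Radius R = 25/2 = 12.5 nm = 1.25e-08 m
Convert H_f = 225 kJ/kg = 225000 J/kg
dT = 2 * gamma_SL * T_bulk / (rho * H_f * R)
dT = 2 * 1.59 * 700 / (11934 * 225000 * 1.25e-08)
dT = 66.3 K

66.3


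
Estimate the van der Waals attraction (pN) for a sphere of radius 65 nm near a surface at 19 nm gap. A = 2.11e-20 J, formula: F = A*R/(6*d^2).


Convert to SI: R = 65 nm = 6.5e-08 m, d = 19 nm = 1.9e-08 m
F = A * R / (6 * d^2)
F = 2.11e-20 * 6.5e-08 / (6 * (1.9e-08)^2)
F = 6.33195e-13 N = 0.633 pN

0.633


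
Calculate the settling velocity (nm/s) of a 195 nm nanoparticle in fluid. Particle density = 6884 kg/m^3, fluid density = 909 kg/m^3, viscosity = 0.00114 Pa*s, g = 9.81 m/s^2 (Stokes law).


Radius R = 195/2 nm = 9.75e-08 m
Density difference = 6884 - 909 = 5975 kg/m^3
v = 2 * R^2 * (rho_p - rho_f) * g / (9 * eta)
v = 2 * (9.75e-08)^2 * 5975 * 9.81 / (9 * 0.00114)
v = 1.08617e-07 m/s = 108.6172 nm/s

108.6172


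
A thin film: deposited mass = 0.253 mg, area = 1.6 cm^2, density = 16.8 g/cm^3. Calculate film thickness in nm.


Convert: m = 0.253 mg = 2.5300e-07 kg, A = 1.6 cm^2 = 1.6000e-04 m^2, rho = 16.8 g/cm^3 = 16800 kg/m^3
t = m / (A * rho)
t = 2.5300e-07 / (1.6000e-04 * 16800)
t = 9.4122e-08 m = 94.1 nm

94.1


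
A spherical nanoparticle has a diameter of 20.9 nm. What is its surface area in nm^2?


Radius r = 20.9/2 = 10.45 nm
Surface area SA = 4 * pi * r^2
SA = 4 * pi * (10.45)^2
SA = 1372.28 nm^2

1372.28


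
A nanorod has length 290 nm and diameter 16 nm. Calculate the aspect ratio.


Aspect ratio AR = length / diameter
AR = 290 / 16
AR = 18.12

18.12


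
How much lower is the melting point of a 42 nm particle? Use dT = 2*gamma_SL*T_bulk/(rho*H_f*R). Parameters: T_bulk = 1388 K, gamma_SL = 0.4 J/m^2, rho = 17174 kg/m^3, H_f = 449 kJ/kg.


Radius R = 42/2 = 21 nm = 2.1e-08 m
Convert H_f = 449 kJ/kg = 449000 J/kg
dT = 2 * gamma_SL * T_bulk / (rho * H_f * R)
dT = 2 * 0.4 * 1388 / (17174 * 449000 * 2.1e-08)
dT = 6.9 K

6.9


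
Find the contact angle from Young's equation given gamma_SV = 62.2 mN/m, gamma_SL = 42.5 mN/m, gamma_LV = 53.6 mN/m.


cos(theta) = (gamma_SV - gamma_SL) / gamma_LV
cos(theta) = (62.2 - 42.5) / 53.6
cos(theta) = 0.367537
theta = arccos(0.367537) = 68.44 degrees

68.44


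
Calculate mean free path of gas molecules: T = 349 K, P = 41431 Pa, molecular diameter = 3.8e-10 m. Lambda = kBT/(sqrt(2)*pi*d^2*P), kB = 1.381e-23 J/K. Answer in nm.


Mean free path: lambda = kB*T / (sqrt(2) * pi * d^2 * P)
lambda = 1.381e-23 * 349 / (sqrt(2) * pi * (3.8e-10)^2 * 41431)
lambda = 1.81327e-07 m
lambda = 181.33 nm

181.33


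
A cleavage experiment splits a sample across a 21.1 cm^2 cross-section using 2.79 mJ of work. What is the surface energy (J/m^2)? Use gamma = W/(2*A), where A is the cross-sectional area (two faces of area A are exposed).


Convert: A = 21.1 cm^2 = 0.00211 m^2, W = 2.79 mJ = 0.00279 J
Cleaving exposes two faces of area A, so total new surface = 2*A and gamma = W / (2*A)
gamma = 0.00279 / (2 * 0.00211)
gamma = 0.661 J/m^2

0.661


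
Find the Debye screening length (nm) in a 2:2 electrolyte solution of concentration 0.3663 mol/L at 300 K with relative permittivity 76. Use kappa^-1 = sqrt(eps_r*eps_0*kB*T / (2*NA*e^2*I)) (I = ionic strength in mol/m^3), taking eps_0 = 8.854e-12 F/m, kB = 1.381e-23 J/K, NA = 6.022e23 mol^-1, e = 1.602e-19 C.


Ionic strength I = 0.3663 * 2^2 * 1000 = 1465.2 mol/m^3
kappa^-1 = sqrt(76 * 8.854e-12 * 1.381e-23 * 300 / (2 * 6.022e23 * (1.602e-19)^2 * 1465.2))
kappa^-1 = 0.248 nm

0.248


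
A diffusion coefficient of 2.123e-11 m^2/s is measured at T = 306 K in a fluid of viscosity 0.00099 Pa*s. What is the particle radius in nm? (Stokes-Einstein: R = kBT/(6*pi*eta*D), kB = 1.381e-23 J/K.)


Stokes-Einstein: R = kB*T / (6*pi*eta*D)
R = 1.381e-23 * 306 / (6 * pi * 0.00099 * 2.123e-11)
R = 1.06667e-08 m = 10.67 nm

10.67


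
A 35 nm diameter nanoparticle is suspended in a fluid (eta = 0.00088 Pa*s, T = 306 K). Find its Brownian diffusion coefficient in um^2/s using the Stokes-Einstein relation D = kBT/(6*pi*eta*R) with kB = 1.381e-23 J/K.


Radius R = 35/2 = 17.5 nm = 1.75e-08 m
D = kB*T / (6*pi*eta*R)
D = 1.381e-23 * 306 / (6 * pi * 0.00088 * 1.75e-08)
D = 1.45577e-11 m^2/s = 14.558 um^2/s

14.558


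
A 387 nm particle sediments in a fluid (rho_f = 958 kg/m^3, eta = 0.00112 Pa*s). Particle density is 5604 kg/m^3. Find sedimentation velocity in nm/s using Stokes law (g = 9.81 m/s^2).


Radius R = 387/2 nm = 1.935e-07 m
Density difference = 5604 - 958 = 4646 kg/m^3
v = 2 * R^2 * (rho_p - rho_f) * g / (9 * eta)
v = 2 * (1.935e-07)^2 * 4646 * 9.81 / (9 * 0.00112)
v = 3.38594e-07 m/s = 338.5943 nm/s

338.5943


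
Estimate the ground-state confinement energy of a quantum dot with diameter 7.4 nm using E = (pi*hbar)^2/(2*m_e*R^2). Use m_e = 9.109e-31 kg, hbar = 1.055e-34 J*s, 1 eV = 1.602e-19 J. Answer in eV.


Radius R = 7.4/2 = 3.7 nm = 3.7e-09 m
E = (pi * 1.055e-34)^2 / (2 * 9.109e-31 * (3.7e-09)^2)
E(J) = 4.40454e-21
E = E(J) / 1.602e-19 = 0.0275 eV

0.0275


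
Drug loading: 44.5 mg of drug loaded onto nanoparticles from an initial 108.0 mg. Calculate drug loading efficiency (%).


Drug loading efficiency = (drug loaded / drug initial) * 100
DLE = 44.5 / 108.0 * 100
DLE = 0.412 * 100
DLE = 41.2%

41.2


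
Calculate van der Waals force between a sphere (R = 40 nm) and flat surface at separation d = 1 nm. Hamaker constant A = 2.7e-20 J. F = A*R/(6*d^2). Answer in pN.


Convert to SI: R = 40 nm = 4e-08 m, d = 1 nm = 1e-09 m
F = A * R / (6 * d^2)
F = 2.7e-20 * 4e-08 / (6 * (1e-09)^2)
F = 1.8e-10 N = 180.0 pN

180.0


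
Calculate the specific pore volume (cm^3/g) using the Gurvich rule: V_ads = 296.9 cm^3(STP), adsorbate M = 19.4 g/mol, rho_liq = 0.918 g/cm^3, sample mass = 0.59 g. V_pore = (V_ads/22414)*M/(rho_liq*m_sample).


Moles adsorbed n = V_ads / 22414 = 296.9 / 22414 = 1.324619e-02 mol
Liquid volume V_liq = n * M / rho_liq = 1.324619e-02 * 19.4 / 0.918 = 0.27993 cm^3
Specific pore volume V_pore = V_liq / m_sample = 0.27993 / 0.59
V_pore = 0.4745 cm^3/g

0.4745


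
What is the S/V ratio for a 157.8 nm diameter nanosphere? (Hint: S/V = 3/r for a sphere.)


Radius r = 157.8/2 = 78.9 nm
S/V = 3 / r = 3 / 78.9
S/V = 0.038 nm^-1

0.038


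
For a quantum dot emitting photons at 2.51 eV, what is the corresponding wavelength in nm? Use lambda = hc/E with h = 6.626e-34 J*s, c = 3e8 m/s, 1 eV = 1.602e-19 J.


Convert energy: E = 2.51 eV = 2.51 * 1.602e-19 = 4.02102e-19 J
lambda = h*c / E = 6.626e-34 * 3e8 / 4.02102e-19
lambda = 4.94352e-07 m = 494.4 nm

494.4


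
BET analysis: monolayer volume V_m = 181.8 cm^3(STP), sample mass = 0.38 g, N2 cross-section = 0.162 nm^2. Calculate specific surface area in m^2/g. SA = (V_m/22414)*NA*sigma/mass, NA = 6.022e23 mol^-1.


Number of moles in monolayer = V_m / 22414 = 181.8 / 22414 = 0.008111
Number of molecules = moles * NA = 0.008111 * 6.022e23
SA = molecules * sigma / mass
SA = (181.8 / 22414) * 6.022e23 * 0.162e-18 / 0.38
SA = 2082.3 m^2/g

2082.3


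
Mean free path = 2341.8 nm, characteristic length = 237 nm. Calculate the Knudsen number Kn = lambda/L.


Knudsen number Kn = lambda / L
Kn = 2341.8 / 237
Kn = 9.881

9.881


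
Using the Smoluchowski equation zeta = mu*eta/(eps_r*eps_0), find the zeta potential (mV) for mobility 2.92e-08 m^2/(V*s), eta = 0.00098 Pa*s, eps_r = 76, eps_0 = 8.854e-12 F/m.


Smoluchowski equation: zeta = mu * eta / (eps_r * eps_0)
zeta = 2.92e-08 * 0.00098 / (76 * 8.854e-12)
zeta = 0.042526 V = 42.53 mV

42.53


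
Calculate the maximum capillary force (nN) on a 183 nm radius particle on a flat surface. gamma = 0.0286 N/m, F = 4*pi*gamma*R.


Convert radius: R = 183 nm = 1.83e-07 m
F = 4 * pi * gamma * R
F = 4 * pi * 0.0286 * 1.83e-07
F = 6.57699e-08 N = 65.7699 nN

65.7699


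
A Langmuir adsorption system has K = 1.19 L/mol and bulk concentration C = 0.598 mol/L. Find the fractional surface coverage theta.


Langmuir isotherm: theta = K*C / (1 + K*C)
K*C = 1.19 * 0.598 = 0.71162
theta = 0.71162 / (1 + 0.71162) = 0.71162 / 1.71162
theta = 0.4158

0.4158


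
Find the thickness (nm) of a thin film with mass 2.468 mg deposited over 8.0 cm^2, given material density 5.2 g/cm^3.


Convert: m = 2.468 mg = 2.4680e-06 kg, A = 8.0 cm^2 = 8.0000e-04 m^2, rho = 5.2 g/cm^3 = 5200 kg/m^3
t = m / (A * rho)
t = 2.4680e-06 / (8.0000e-04 * 5200)
t = 5.9327e-07 m = 593.3 nm

593.3


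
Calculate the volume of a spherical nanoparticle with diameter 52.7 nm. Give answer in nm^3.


Radius r = 52.7/2 = 26.35 nm
Volume V = (4/3) * pi * r^3
V = (4/3) * pi * (26.35)^3
V = 76635.58 nm^3

76635.58


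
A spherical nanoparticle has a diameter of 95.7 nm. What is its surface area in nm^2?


Radius r = 95.7/2 = 47.85 nm
Surface area SA = 4 * pi * r^2
SA = 4 * pi * (47.85)^2
SA = 28772.24 nm^2

28772.24


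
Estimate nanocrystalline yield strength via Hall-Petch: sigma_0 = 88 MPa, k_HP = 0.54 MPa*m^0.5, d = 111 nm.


d = 111 nm = 1.11e-07 m
sqrt(d) = 0.0003331666
Hall-Petch contribution = k / sqrt(d) = 0.54 / 0.0003331666 = 1620.8 MPa
sigma = sigma_0 + k/sqrt(d) = 88 + 1620.8 = 1708.8 MPa

1708.8


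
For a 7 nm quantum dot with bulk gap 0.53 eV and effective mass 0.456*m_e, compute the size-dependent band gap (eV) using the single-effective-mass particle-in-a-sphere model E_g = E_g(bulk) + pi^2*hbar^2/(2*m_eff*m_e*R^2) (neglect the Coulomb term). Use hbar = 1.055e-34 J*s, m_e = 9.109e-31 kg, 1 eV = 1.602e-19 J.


Radius R = 7/2 nm = 3.5e-09 m
Confinement energy dE = pi^2 * hbar^2 / (2 * m_eff * m_e * R^2)
dE = pi^2 * (1.055e-34)^2 / (2 * 0.456 * 9.109e-31 * (3.5e-09)^2) J, divided by 1.602e-19 J/eV
dE = 0.0674 eV
Total band gap = E_g(bulk) + dE = 0.53 + 0.0674 = 0.5974 eV

0.5974


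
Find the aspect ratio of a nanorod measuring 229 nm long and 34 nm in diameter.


Aspect ratio AR = length / diameter
AR = 229 / 34
AR = 6.74

6.74


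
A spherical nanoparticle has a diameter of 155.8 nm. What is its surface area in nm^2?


Radius r = 155.8/2 = 77.9 nm
Surface area SA = 4 * pi * r^2
SA = 4 * pi * (77.9)^2
SA = 76257.89 nm^2

76257.89


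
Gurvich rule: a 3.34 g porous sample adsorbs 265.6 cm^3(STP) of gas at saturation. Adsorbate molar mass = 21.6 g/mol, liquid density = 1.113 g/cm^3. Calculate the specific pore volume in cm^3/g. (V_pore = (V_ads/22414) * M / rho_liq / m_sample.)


Moles adsorbed n = V_ads / 22414 = 265.6 / 22414 = 1.184974e-02 mol
Liquid volume V_liq = n * M / rho_liq = 1.184974e-02 * 21.6 / 1.113 = 0.22997 cm^3
Specific pore volume V_pore = V_liq / m_sample = 0.22997 / 3.34
V_pore = 0.0689 cm^3/g

0.0689


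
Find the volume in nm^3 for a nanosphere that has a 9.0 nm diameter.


Radius r = 9.0/2 = 4.5 nm
Volume V = (4/3) * pi * r^3
V = (4/3) * pi * (4.5)^3
V = 381.7 nm^3

381.7


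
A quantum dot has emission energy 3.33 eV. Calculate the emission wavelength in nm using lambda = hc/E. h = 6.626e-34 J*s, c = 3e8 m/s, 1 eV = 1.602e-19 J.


Convert energy: E = 3.33 eV = 3.33 * 1.602e-19 = 5.33466e-19 J
lambda = h*c / E = 6.626e-34 * 3e8 / 5.33466e-19
lambda = 3.7262e-07 m = 372.6 nm

372.6


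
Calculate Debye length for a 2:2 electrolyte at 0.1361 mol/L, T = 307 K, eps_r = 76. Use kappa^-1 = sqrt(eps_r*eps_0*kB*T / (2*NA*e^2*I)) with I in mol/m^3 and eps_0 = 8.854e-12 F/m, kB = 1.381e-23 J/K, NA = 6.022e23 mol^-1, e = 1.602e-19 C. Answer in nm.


Ionic strength I = 0.1361 * 2^2 * 1000 = 544.4 mol/m^3
kappa^-1 = sqrt(76 * 8.854e-12 * 1.381e-23 * 307 / (2 * 6.022e23 * (1.602e-19)^2 * 544.4))
kappa^-1 = 0.412 nm

0.412


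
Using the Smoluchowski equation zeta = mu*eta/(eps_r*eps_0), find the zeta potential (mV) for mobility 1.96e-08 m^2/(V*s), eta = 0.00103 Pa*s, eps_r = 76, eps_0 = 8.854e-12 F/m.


Smoluchowski equation: zeta = mu * eta / (eps_r * eps_0)
zeta = 1.96e-08 * 0.00103 / (76 * 8.854e-12)
zeta = 0.030001 V = 30.0 mV

30.0


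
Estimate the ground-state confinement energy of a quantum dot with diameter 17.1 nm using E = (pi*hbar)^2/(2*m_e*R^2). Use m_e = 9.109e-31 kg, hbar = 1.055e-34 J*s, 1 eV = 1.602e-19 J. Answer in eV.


Radius R = 17.1/2 = 8.55 nm = 8.55e-09 m
E = (pi * 1.055e-34)^2 / (2 * 9.109e-31 * (8.55e-09)^2)
E(J) = 8.24844e-22
E = E(J) / 1.602e-19 = 0.0051 eV

0.0051


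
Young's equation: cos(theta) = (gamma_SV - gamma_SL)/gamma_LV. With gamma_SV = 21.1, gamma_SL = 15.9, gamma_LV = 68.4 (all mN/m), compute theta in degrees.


cos(theta) = (gamma_SV - gamma_SL) / gamma_LV
cos(theta) = (21.1 - 15.9) / 68.4
cos(theta) = 0.076023
theta = arccos(0.076023) = 85.64 degrees

85.64


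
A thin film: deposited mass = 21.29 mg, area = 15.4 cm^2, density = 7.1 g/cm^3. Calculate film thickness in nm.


Convert: m = 21.29 mg = 2.1290e-05 kg, A = 15.4 cm^2 = 1.5400e-03 m^2, rho = 7.1 g/cm^3 = 7100 kg/m^3
t = m / (A * rho)
t = 2.1290e-05 / (1.5400e-03 * 7100)
t = 1.9471e-06 m = 1947.1 nm

1947.1


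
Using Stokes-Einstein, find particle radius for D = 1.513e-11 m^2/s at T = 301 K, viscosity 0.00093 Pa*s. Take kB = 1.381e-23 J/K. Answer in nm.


Stokes-Einstein: R = kB*T / (6*pi*eta*D)
R = 1.381e-23 * 301 / (6 * pi * 0.00093 * 1.513e-11)
R = 1.56725e-08 m = 15.67 nm

15.67


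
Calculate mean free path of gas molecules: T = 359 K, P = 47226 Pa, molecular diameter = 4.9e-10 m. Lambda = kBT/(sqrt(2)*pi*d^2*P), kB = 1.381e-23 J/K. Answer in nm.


Mean free path: lambda = kB*T / (sqrt(2) * pi * d^2 * P)
lambda = 1.381e-23 * 359 / (sqrt(2) * pi * (4.9e-10)^2 * 47226)
lambda = 9.84124e-08 m
lambda = 98.41 nm

98.41


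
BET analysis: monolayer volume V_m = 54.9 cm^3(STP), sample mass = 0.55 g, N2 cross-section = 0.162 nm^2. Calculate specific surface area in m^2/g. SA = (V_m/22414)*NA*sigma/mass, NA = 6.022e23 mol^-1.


Number of moles in monolayer = V_m / 22414 = 54.9 / 22414 = 0.00244936
Number of molecules = moles * NA = 0.00244936 * 6.022e23
SA = molecules * sigma / mass
SA = (54.9 / 22414) * 6.022e23 * 0.162e-18 / 0.55
SA = 434.5 m^2/g

434.5
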